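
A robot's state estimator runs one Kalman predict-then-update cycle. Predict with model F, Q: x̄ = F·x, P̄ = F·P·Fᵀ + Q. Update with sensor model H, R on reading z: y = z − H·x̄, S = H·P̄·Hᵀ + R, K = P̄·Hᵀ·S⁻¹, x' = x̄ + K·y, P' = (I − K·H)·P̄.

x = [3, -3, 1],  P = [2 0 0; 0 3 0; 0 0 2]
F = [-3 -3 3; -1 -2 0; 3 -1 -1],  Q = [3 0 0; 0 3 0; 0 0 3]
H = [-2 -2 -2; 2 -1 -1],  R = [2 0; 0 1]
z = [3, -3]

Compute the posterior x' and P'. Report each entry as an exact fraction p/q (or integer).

x' = [-75021/50152, -150417/50152, 38933/12538]
P' = [8337/50152 2661/50152 -663/12538; 2661/50152 191297/50152 -46461/12538; -663/12538 -46461/12538 24622/6269]

x̄ = F·x = [3, 3, 11]
P̄ = F·P·Fᵀ + Q = [66 24 -15; 24 17 0; -15 0 26]
y = z − H·x̄ = [37, 5]
S = H·P̄·Hᵀ + R = [510 -196; -196 272]
K = P̄·Hᵀ·S⁻¹ = [-4173/25076 16665/50152; -4057/25076 -131/50152; -1060/6269 -4109/12538]
x' = x̄ + K·y = [-75021/50152, -150417/50152, 38933/12538]
P' = (I − K·H)·P̄ = [8337/50152 2661/50152 -663/12538; 2661/50152 191297/50152 -46461/12538; -663/12538 -46461/12538 24622/6269]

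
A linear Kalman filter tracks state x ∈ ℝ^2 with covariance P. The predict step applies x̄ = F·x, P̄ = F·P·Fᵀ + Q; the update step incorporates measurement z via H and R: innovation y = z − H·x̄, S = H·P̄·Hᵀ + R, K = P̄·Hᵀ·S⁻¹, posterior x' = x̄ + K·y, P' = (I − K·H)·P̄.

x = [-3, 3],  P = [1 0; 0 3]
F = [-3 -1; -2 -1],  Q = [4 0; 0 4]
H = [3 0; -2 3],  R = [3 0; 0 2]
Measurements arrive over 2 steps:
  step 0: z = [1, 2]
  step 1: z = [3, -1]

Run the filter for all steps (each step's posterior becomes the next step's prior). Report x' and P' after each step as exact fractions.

step 0: x' = [602/1359, 418/453], P' = [887/2718 98/453; 98/453 54/151]
step 1: x' = [21379/24705, 373339/1778760], P' = [877/2745 5174/24705; 5174/24705 311617/889380]

step 0: x̄ = F·x = [6, 3]
step 0: P̄ = F·P·Fᵀ + Q = [16 9; 9 11]
step 0: y = z − H·x̄ = [-17, 5]
step 0: S = H·P̄·Hᵀ + R = [147 -15; -15 57]
step 0: K = P̄·Hᵀ·S⁻¹ = [887/2718 -5/2718; 98/453 145/453]
step 0: x' = x̄ + K·y = [602/1359, 418/453]
step 0: P' = (I − K·H)·P̄ = [887/2718 98/453; 98/453 54/151]
step 1: x̄ = F·x = [-340/151, -2458/1359]
step 1: P̄ = F·P·Fᵀ + Q = [2595/302 513/151; 513/151 8872/1359]
step 1: y = z − H·x̄ = [1473/151, -35/453]
step 1: S = H·P̄·Hᵀ + R = [24261/302 -3168/151; -3168/151 8208/151]
step 1: K = P̄·Hᵀ·S⁻¹ = [877/2745 -44/8235; 5174/24705 187441/592920]
step 1: x' = x̄ + K·y = [21379/24705, 373339/1778760]
step 1: P' = (I − K·H)·P̄ = [877/2745 5174/24705; 5174/24705 311617/889380]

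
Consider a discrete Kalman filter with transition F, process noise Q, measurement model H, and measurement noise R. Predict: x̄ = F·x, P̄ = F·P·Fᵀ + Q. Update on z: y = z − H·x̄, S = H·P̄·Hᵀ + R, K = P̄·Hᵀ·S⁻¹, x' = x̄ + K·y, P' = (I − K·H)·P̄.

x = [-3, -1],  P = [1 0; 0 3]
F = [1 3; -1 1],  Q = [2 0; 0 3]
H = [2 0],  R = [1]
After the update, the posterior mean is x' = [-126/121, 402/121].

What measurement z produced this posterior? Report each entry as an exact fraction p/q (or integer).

z = [-2]

x̄ = F·x = [-6, 2]
P̄ = F·P·Fᵀ + Q = [30 8; 8 7]
S = H·P̄·Hᵀ + R = [121]
K = P̄·Hᵀ·S⁻¹ = [60/121; 16/121]
x' − x̄ = [600/121, 160/121] = K·y
y = (KᵀK)⁻¹·Kᵀ·(x' − x̄) = [10]
z = y + H·x̄ = [10] + [-12] = [-2]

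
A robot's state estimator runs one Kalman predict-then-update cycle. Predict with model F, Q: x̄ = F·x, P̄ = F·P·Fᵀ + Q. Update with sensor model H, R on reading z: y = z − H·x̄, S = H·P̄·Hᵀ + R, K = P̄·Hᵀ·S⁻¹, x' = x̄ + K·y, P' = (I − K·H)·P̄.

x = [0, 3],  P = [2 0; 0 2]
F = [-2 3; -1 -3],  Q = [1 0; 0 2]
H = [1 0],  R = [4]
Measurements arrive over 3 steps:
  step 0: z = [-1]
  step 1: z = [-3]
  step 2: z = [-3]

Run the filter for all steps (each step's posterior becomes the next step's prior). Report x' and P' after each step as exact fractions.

step 0: x' = [9/31, -139/31], P' = [108/31 -56/31; -56/31 486/31]
step 1: x' = [-18267/5633, 26412/5633], P' = [22036/5633 -17304/5633; -17304/5633 160948/5633]
step 2: x' = [-4786791/1772489, 15116019/1772489], P' = [6999828/1772489 -5825488/1772489; -5825488/1772489 57072282/1772489]

step 0: x̄ = F·x = [9, -9]
step 0: P̄ = F·P·Fᵀ + Q = [27 -14; -14 22]
step 0: y = z − H·x̄ = [-10]
step 0: S = H·P̄·Hᵀ + R = [31]
step 0: K = P̄·Hᵀ·S⁻¹ = [27/31; -14/31]
step 0: x' = x̄ + K·y = [9/31, -139/31]
step 0: P' = (I − K·H)·P̄ = [108/31 -56/31; -56/31 486/31]
step 1: x̄ = F·x = [-435/31, 408/31]
step 1: P̄ = F·P·Fᵀ + Q = [5509/31 -4326/31; -4326/31 4208/31]
step 1: y = z − H·x̄ = [342/31]
step 1: S = H·P̄·Hᵀ + R = [5633/31]
step 1: K = P̄·Hᵀ·S⁻¹ = [5509/5633; -4326/5633]
step 1: x' = x̄ + K·y = [-18267/5633, 26412/5633]
step 1: P' = (I − K·H)·P̄ = [22036/5633 -17304/5633; -17304/5633 160948/5633]
step 2: x̄ = F·x = [115770/5633, -60969/5633]
step 2: P̄ = F·P·Fᵀ + Q = [1749957/5633 -1456372/5633; -1456372/5633 1378010/5633]
step 2: y = z − H·x̄ = [-132669/5633]
step 2: S = H·P̄·Hᵀ + R = [1772489/5633]
step 2: K = P̄·Hᵀ·S⁻¹ = [1749957/1772489; -1456372/1772489]
step 2: x' = x̄ + K·y = [-4786791/1772489, 15116019/1772489]
step 2: P' = (I − K·H)·P̄ = [6999828/1772489 -5825488/1772489; -5825488/1772489 57072282/1772489]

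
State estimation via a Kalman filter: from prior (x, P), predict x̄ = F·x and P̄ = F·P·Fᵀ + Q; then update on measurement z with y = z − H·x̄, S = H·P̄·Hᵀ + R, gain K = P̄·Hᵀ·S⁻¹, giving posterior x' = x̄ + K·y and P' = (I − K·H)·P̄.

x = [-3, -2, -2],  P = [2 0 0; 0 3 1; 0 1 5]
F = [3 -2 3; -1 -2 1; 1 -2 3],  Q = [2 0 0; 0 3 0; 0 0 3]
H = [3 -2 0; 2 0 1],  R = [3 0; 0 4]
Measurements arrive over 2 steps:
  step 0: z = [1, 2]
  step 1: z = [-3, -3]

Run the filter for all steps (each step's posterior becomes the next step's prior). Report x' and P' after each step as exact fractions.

step 0: x' = [43586/52223, 53576/52223, 39242/52223], P' = [46699/52223 62811/52223 -37434/52223; 62811/52223 121362/52223 -44418/52223; -37434/52223 -44418/52223 163768/52223]
step 1: x' = [-1418750050/1298790353, -423207150/1298790353, -1232198251/1298790353], P' = [962640347/1298790353 1287876921/1298790353 -514708274/1298790353; 1287876921/1298790353 2636884860/1298790353 -508472382/1298790353; -514708274/1298790353 -508472382/1298790353 3265845888/1298790353]

step 0: x̄ = F·x = [-11, 5, -5]
step 0: P̄ = F·P·Fᵀ + Q = [65 13 51; 13 18 17; 51 17 50]
step 0: y = z − H·x̄ = [44, 29]
step 0: S = H·P̄·Hᵀ + R = [504 457; 457 518]
step 0: K = P̄·Hᵀ·S⁻¹ = [4825/52223 13991/52223; -18097/52223 20301/52223; -7822/52223 22225/52223]
step 0: x' = x̄ + K·y = [43586/52223, 53576/52223, 39242/52223]
step 0: P' = (I − K·H)·P̄ = [46699/52223 62811/52223 -37434/52223; 62811/52223 121362/52223 -44418/52223; -37434/52223 -44418/52223 163768/52223]
step 1: x̄ = F·x = [141332/52223, -111496/52223, 54160/52223]
step 1: P̄ = F·P·Fᵀ + Q = [1589569/52223 940755/52223 1680777/52223; 940755/52223 1356368/52223 1360265/52223; 1680777/52223 1360265/52223 2219896/52223]
step 1: y = z − H·x̄ = [-803657/52223, -493493/52223]
step 1: S = H·P̄·Hᵀ + R = [8599202/52223 8096195/52223; 8096195/52223 15510172/52223]
step 1: K = P̄·Hᵀ·S⁻¹ = [104055733/1298790353 352643105/1298790353; -470046319/1298790353 516820365/1298790353; -175726686/1298790353 559107335/1298790353]
step 1: x' = x̄ + K·y = [-1418750050/1298790353, -423207150/1298790353, -1232198251/1298790353]
step 1: P' = (I − K·H)·P̄ = [962640347/1298790353 1287876921/1298790353 -514708274/1298790353; 1287876921/1298790353 2636884860/1298790353 -508472382/1298790353; -514708274/1298790353 -508472382/1298790353 3265845888/1298790353]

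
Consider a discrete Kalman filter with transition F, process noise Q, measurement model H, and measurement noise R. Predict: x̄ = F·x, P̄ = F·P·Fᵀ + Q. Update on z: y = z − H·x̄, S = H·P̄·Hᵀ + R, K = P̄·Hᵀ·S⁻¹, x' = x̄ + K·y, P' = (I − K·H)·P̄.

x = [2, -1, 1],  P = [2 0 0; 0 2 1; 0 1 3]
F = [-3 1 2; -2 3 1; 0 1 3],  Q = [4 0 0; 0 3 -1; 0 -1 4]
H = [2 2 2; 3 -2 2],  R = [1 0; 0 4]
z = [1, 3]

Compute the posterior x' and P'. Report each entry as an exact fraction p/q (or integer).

x' = [-42896/17917, -4407/3772, 289491/71668]
P' = [101998/17917 2573/1886 -250597/35834; 2573/1886 4745/7544 -13991/7544; -250597/35834 -13991/7544 1274931/143336]

x̄ = F·x = [-5, -6, 2]
P̄ = F·P·Fᵀ + Q = [40 31 25; 31 38 24; 25 24 39]
y = z − H·x̄ = [19, 2]
S = H·P̄·Hᵀ + R = [1109 556; 556 408]
K = P̄·Hᵀ·S⁻¹ = [2286/17917 3255/35834; 523/1886 -1649/7544; 3357/35834 18589/143336]
x' = x̄ + K·y = [-42896/17917, -4407/3772, 289491/71668]
P' = (I − K·H)·P̄ = [101998/17917 2573/1886 -250597/35834; 2573/1886 4745/7544 -13991/7544; -250597/35834 -13991/7544 1274931/143336]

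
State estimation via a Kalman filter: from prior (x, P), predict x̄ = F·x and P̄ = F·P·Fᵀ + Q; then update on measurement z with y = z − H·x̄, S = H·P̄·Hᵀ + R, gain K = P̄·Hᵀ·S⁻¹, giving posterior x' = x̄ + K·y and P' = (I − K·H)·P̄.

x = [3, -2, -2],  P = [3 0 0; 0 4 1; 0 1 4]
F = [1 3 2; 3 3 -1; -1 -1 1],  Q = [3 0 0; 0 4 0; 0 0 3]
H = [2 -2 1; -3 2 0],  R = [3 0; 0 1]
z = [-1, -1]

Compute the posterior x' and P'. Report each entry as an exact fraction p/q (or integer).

x' = [49609/28829, 60767/28829, -9387/28829]
P' = [102214/28829 142354/28829 28302/28829; 142354/28829 204214/28829 45297/28829; 28302/28829 45297/28829 63888/28829]

x̄ = F·x = [-7, 5, -3]
P̄ = F·P·Fᵀ + Q = [70 40 -6; 40 65 -21; -6 -21 12]
y = z − H·x̄ = [26, -32]
S = H·P̄·Hᵀ + R = [295 -304; -304 411]
K = P̄·Hᵀ·S⁻¹ = [-17326/28829 -21934/28829; -26141/28829 -18634/28829; 9966/28829 5688/28829]
x' = x̄ + K·y = [49609/28829, 60767/28829, -9387/28829]
P' = (I − K·H)·P̄ = [102214/28829 142354/28829 28302/28829; 142354/28829 204214/28829 45297/28829; 28302/28829 45297/28829 63888/28829]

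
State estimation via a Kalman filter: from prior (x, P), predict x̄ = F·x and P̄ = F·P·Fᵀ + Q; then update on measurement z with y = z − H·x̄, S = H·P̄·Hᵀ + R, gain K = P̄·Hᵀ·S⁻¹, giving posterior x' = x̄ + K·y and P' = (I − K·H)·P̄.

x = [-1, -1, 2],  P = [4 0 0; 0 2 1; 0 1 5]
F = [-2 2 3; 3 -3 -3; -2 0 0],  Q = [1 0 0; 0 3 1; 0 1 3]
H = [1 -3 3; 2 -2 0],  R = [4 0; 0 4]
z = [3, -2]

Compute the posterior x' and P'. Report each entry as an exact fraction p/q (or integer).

x' = [-364/16959, 10057/11306, 63269/33918]
P' = [25546/16959 5422/5653 6836/16959; 5422/5653 31119/22612 22251/22612; 6836/16959 22251/22612 83389/67836]

x̄ = F·x = [6, -6, 2]
P̄ = F·P·Fᵀ + Q = [82 -96 16; -96 120 -23; 16 -23 19]
y = z − H·x̄ = [-27, -26]
S = H·P̄·Hᵀ + R = [2423 1886; 1886 1580]
K = P̄·Hᵀ·S⁻¹ = [-686/16959 4640/16959; -1229/22612 -9431/45224; 19313/67836 -39409/135672]
x' = x̄ + K·y = [-364/16959, 10057/11306, 63269/33918]
P' = (I − K·H)·P̄ = [25546/16959 5422/5653 6836/16959; 5422/5653 31119/22612 22251/22612; 6836/16959 22251/22612 83389/67836]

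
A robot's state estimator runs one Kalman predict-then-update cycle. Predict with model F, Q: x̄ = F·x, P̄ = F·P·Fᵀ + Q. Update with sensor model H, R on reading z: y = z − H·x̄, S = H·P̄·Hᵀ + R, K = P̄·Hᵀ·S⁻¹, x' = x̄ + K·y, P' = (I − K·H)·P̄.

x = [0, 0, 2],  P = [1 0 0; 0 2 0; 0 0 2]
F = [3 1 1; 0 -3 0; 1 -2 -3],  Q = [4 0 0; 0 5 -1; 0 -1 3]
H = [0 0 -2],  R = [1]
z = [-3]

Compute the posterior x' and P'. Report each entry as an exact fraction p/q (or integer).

x̄ = F·x = [2, 0, -6]
P̄ = F·P·Fᵀ + Q = [17 -6 -7; -6 23 11; -7 11 30]
y = z − H·x̄ = [-15]
S = H·P̄·Hᵀ + R = [121]
K = P̄·Hᵀ·S⁻¹ = [14/121; -2/11; -60/121]
x' = x̄ + K·y = [32/121, 30/11, 174/121]
P' = (I − K·H)·P̄ = [1861/121 -38/11 -7/121; -38/11 19 1/11; -7/121 1/11 30/121]

x' = [32/121, 30/11, 174/121]
P' = [1861/121 -38/11 -7/121; -38/11 19 1/11; -7/121 1/11 30/121]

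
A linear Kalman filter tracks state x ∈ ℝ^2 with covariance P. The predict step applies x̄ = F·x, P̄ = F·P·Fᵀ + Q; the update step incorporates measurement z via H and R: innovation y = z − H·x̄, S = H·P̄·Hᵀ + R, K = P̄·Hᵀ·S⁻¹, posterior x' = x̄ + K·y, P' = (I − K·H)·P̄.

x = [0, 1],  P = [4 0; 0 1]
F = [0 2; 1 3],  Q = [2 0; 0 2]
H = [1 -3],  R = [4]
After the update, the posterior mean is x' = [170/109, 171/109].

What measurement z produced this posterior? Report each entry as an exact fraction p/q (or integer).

x̄ = F·x = [2, 3]
P̄ = F·P·Fᵀ + Q = [6 6; 6 15]
S = H·P̄·Hᵀ + R = [109]
K = P̄·Hᵀ·S⁻¹ = [-12/109; -39/109]
x' − x̄ = [-48/109, -156/109] = K·y
y = (KᵀK)⁻¹·Kᵀ·(x' − x̄) = [4]
z = y + H·x̄ = [4] + [-7] = [-3]

z = [-3]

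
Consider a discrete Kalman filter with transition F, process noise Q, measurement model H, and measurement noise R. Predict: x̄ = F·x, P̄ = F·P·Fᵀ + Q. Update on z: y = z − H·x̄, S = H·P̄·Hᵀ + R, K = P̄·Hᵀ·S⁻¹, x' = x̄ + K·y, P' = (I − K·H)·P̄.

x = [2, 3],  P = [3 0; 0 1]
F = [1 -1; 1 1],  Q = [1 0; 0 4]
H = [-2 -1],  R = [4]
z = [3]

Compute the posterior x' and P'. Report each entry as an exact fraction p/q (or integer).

x̄ = F·x = [-1, 5]
P̄ = F·P·Fᵀ + Q = [5 2; 2 8]
y = z − H·x̄ = [6]
S = H·P̄·Hᵀ + R = [40]
K = P̄·Hᵀ·S⁻¹ = [-3/10; -3/10]
x' = x̄ + K·y = [-14/5, 16/5]
P' = (I − K·H)·P̄ = [7/5 -8/5; -8/5 22/5]

x' = [-14/5, 16/5]
P' = [7/5 -8/5; -8/5 22/5]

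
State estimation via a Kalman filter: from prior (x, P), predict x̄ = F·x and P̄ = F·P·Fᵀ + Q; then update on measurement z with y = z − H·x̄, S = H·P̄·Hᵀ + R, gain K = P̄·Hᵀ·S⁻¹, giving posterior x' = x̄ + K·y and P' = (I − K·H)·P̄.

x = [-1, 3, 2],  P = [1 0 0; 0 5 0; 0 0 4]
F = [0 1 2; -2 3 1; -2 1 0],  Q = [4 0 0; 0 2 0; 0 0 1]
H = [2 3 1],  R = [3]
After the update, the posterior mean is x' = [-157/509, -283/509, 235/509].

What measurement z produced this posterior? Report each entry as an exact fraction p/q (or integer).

x̄ = F·x = [7, 13, 5]
P̄ = F·P·Fᵀ + Q = [25 23 5; 23 55 19; 5 19 10]
S = H·P̄·Hᵀ + R = [1018]
K = P̄·Hᵀ·S⁻¹ = [62/509; 115/509; 77/1018]
x' − x̄ = [-3720/509, -6900/509, -2310/509] = K·y
y = (KᵀK)⁻¹·Kᵀ·(x' − x̄) = [-60]
z = y + H·x̄ = [-60] + [58] = [-2]

z = [-2]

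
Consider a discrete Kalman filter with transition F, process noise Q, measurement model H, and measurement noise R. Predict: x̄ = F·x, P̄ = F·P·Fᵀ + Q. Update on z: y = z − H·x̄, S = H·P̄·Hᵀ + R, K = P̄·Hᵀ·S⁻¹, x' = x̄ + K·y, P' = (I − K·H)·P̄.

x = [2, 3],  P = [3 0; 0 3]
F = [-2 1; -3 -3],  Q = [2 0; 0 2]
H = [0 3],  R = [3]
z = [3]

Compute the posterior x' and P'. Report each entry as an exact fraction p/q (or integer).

x̄ = F·x = [-1, -15]
P̄ = F·P·Fᵀ + Q = [17 9; 9 56]
y = z − H·x̄ = [48]
S = H·P̄·Hᵀ + R = [507]
K = P̄·Hᵀ·S⁻¹ = [9/169; 56/169]
x' = x̄ + K·y = [263/169, 153/169]
P' = (I − K·H)·P̄ = [2630/169 9/169; 9/169 56/169]

x' = [263/169, 153/169]
P' = [2630/169 9/169; 9/169 56/169]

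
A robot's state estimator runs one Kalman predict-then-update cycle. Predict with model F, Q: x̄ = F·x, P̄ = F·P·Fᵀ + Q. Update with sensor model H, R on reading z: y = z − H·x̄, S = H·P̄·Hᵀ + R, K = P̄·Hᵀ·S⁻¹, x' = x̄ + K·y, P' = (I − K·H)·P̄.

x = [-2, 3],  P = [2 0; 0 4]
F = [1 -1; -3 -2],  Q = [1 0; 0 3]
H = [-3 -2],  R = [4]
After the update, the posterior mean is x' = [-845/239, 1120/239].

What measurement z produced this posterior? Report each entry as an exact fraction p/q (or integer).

x̄ = F·x = [-5, 0]
P̄ = F·P·Fᵀ + Q = [7 2; 2 37]
S = H·P̄·Hᵀ + R = [239]
K = P̄·Hᵀ·S⁻¹ = [-25/239; -80/239]
x' − x̄ = [350/239, 1120/239] = K·y
y = (KᵀK)⁻¹·Kᵀ·(x' − x̄) = [-14]
z = y + H·x̄ = [-14] + [15] = [1]

z = [1]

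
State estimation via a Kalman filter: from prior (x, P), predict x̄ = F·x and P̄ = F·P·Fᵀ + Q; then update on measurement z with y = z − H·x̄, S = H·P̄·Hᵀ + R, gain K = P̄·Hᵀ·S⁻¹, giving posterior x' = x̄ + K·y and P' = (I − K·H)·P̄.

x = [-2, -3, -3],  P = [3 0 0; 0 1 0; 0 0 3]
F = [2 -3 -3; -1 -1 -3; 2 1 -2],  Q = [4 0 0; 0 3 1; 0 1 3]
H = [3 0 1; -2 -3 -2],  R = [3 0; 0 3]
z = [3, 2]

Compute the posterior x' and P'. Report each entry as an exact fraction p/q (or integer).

x' = [526256/145201, 348962/145201, -1173147/145201]
P' = [192579/145201 172992/145201 -453504/145201; 172992/145201 351838/145201 -633564/145201; -453504/145201 -633564/145201 1411923/145201]

x̄ = F·x = [14, 14, -1]
P̄ = F·P·Fᵀ + Q = [52 24 27; 24 34 12; 27 12 28]
y = z − H·x̄ = [-38, 70]
S = H·P̄·Hᵀ + R = [661 -836; -836 1277]
K = P̄·Hᵀ·S⁻¹ = [41411/145201 958/145201; -38196/145201 -44790/145201; 17137/145201 -5382/145201]
x' = x̄ + K·y = [526256/145201, 348962/145201, -1173147/145201]
P' = (I − K·H)·P̄ = [192579/145201 172992/145201 -453504/145201; 172992/145201 351838/145201 -633564/145201; -453504/145201 -633564/145201 1411923/145201]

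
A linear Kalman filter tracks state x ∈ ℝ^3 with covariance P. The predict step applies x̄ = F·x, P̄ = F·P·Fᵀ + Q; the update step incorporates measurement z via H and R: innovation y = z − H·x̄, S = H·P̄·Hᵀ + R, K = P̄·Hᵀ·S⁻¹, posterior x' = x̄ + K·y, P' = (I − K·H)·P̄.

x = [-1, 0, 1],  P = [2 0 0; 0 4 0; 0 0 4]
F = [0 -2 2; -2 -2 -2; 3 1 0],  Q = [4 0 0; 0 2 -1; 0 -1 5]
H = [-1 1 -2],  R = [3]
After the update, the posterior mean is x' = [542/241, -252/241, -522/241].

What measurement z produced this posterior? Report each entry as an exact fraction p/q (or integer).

z = [1]

x̄ = F·x = [2, 0, -3]
P̄ = F·P·Fᵀ + Q = [36 0 -8; 0 42 -21; -8 -21 27]
S = H·P̄·Hᵀ + R = [241]
K = P̄·Hᵀ·S⁻¹ = [-20/241; 84/241; -67/241]
x' − x̄ = [60/241, -252/241, 201/241] = K·y
y = (KᵀK)⁻¹·Kᵀ·(x' − x̄) = [-3]
z = y + H·x̄ = [-3] + [4] = [1]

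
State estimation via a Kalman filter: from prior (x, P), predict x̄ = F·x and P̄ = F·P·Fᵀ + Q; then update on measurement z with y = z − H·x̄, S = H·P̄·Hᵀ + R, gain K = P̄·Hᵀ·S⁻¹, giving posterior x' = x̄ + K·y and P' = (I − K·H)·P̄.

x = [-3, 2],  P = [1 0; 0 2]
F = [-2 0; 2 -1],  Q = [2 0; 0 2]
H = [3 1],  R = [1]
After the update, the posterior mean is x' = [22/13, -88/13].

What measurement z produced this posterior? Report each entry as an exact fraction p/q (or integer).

z = [-2]

x̄ = F·x = [6, -8]
P̄ = F·P·Fᵀ + Q = [6 -4; -4 8]
S = H·P̄·Hᵀ + R = [39]
K = P̄·Hᵀ·S⁻¹ = [14/39; -4/39]
x' − x̄ = [-56/13, 16/13] = K·y
y = (KᵀK)⁻¹·Kᵀ·(x' − x̄) = [-12]
z = y + H·x̄ = [-12] + [10] = [-2]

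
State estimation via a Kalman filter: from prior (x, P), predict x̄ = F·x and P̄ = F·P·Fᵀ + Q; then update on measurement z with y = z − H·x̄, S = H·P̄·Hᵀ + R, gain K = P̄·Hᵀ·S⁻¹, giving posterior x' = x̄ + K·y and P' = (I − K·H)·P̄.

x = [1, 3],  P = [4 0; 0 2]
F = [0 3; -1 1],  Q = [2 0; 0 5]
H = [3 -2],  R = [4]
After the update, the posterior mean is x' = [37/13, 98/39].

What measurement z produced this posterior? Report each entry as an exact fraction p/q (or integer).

x̄ = F·x = [9, 2]
P̄ = F·P·Fᵀ + Q = [20 6; 6 11]
S = H·P̄·Hᵀ + R = [156]
K = P̄·Hᵀ·S⁻¹ = [4/13; -1/39]
x' − x̄ = [-80/13, 20/39] = K·y
y = (KᵀK)⁻¹·Kᵀ·(x' − x̄) = [-20]
z = y + H·x̄ = [-20] + [23] = [3]

z = [3]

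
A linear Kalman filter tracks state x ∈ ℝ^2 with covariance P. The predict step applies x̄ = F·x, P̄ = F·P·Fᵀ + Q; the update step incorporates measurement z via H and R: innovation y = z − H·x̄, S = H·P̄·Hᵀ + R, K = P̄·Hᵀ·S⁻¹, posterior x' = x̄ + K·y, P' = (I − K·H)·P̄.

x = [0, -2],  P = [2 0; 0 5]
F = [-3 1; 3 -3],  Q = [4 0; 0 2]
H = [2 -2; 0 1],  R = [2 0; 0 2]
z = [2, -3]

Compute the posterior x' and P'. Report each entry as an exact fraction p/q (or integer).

x' = [-535/677, -1305/677]
P' = [1128/677 866/677; 866/677 2794/2031]

x̄ = F·x = [-2, 6]
P̄ = F·P·Fᵀ + Q = [27 -33; -33 65]
y = z − H·x̄ = [18, -9]
S = H·P̄·Hᵀ + R = [634 -196; -196 67]
K = P̄·Hᵀ·S⁻¹ = [262/677 433/677; -196/2031 1397/2031]
x' = x̄ + K·y = [-535/677, -1305/677]
P' = (I − K·H)·P̄ = [1128/677 866/677; 866/677 2794/2031]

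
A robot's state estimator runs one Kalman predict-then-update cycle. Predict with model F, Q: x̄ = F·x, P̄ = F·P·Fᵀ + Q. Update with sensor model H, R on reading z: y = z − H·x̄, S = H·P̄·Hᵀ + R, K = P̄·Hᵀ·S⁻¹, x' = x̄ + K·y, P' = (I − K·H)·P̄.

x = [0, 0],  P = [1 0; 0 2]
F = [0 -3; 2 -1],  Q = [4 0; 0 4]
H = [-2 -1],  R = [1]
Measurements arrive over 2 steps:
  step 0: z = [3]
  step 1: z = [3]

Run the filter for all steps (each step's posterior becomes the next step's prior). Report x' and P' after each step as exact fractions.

step 0: x̄ = F·x = [0, 0]
step 0: P̄ = F·P·Fᵀ + Q = [22 6; 6 10]
step 0: y = z − H·x̄ = [3]
step 0: S = H·P̄·Hᵀ + R = [123]
step 0: K = P̄·Hᵀ·S⁻¹ = [-50/123; -22/123]
step 0: x' = x̄ + K·y = [-50/41, -22/41]
step 0: P' = (I − K·H)·P̄ = [206/123 -362/123; -362/123 746/123]
step 1: x̄ = F·x = [66/41, -78/41]
step 1: P̄ = F·P·Fᵀ + Q = [2402/41 1470/41; 1470/41 1170/41]
step 1: y = z − H·x̄ = [177/41]
step 1: S = H·P̄·Hᵀ + R = [16699/41]
step 1: K = P̄·Hᵀ·S⁻¹ = [-6274/16699; -4110/16699]
step 1: x' = x̄ + K·y = [-204/16699, -49512/16699]
step 1: P' = (I − K·H)·P̄ = [18242/16699 -30210/16699; -30210/16699 64530/16699]

step 0: x' = [-50/41, -22/41], P' = [206/123 -362/123; -362/123 746/123]
step 1: x' = [-204/16699, -49512/16699], P' = [18242/16699 -30210/16699; -30210/16699 64530/16699]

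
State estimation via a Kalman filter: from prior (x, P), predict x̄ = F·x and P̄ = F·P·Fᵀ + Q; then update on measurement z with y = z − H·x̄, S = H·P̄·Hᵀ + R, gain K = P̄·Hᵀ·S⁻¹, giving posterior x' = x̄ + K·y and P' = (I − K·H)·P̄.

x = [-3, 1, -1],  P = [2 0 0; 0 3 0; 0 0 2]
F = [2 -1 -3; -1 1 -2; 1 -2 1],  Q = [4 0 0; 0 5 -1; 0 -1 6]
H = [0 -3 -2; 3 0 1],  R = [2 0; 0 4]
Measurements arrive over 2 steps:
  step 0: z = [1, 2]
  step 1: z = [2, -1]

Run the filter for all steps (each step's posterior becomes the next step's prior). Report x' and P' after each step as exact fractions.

step 0: x̄ = F·x = [-4, 6, -6]
step 0: P̄ = F·P·Fᵀ + Q = [33 5 4; 5 18 -13; 4 -13 22]
step 0: y = z − H·x̄ = [7, 20]
step 0: S = H·P̄·Hᵀ + R = [96 -74; -74 347]
step 0: K = P̄·Hᵀ·S⁻¹ = [-359/27836 4093/13918; -2392/6959 -470/6959; 781/27836 1447/13918]
step 0: x' = x̄ + K·y = [49863/27836, 15610/6959, -103669/27836]
step 0: P' = (I − K·H)·P̄ = [67173/27836 28189/6959 -168775/27836; 28189/6959 59226/6959 -86447/6959; -168775/27836 -86447/6959 517901/27836]
step 1: x̄ = F·x = [348293/27836, 219915/27836, -89343/13918]
step 1: P̄ = F·P·Fᵀ + Q = [4777597/27836 3588987/27836 -1534747/13918; 3588987/27836 2997401/27836 -1244483/13918; -1534747/13918 -1244483/13918 573571/6959]
step 1: y = z − H·x̄ = [358045/27836, -894029/27836]
step 1: S = H·P̄·Hᵀ + R = [6341825/27836 -11005589/27836; -11005589/27836 26987037/27836]
step 1: K = P̄·Hᵀ·S⁻¹ = [-4803959/256728577 484742/1183081; -88421311/256728577 1377088/8281567; 8122969/256728577 -287845/1183081]
step 1: x' = x̄ + K·y = [-227952875/256728577, -480176682/256728577, 462629388/256728577]
step 1: P' = (I − K·H)·P̄ = [100270877/36675511 1126490880/256728577 -240704623/36675511; 1126490880/256728577 2198090026/256728577 -3208713728/256728577; -240704623/36675511 -3208713728/256728577 686421089/36675511]

step 0: x' = [49863/27836, 15610/6959, -103669/27836], P' = [67173/27836 28189/6959 -168775/27836; 28189/6959 59226/6959 -86447/6959; -168775/27836 -86447/6959 517901/27836]
step 1: x' = [-227952875/256728577, -480176682/256728577, 462629388/256728577], P' = [100270877/36675511 1126490880/256728577 -240704623/36675511; 1126490880/256728577 2198090026/256728577 -3208713728/256728577; -240704623/36675511 -3208713728/256728577 686421089/36675511]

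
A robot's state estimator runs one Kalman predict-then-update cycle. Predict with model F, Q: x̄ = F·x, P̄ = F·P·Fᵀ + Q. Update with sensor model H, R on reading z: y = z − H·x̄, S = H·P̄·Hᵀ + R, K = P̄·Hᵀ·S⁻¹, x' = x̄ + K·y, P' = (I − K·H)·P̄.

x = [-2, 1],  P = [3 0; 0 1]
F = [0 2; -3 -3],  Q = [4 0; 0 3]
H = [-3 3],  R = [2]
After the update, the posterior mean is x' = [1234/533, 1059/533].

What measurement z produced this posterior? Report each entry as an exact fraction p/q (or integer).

x̄ = F·x = [2, 3]
P̄ = F·P·Fᵀ + Q = [8 -6; -6 39]
S = H·P̄·Hᵀ + R = [533]
K = P̄·Hᵀ·S⁻¹ = [-42/533; 135/533]
x' − x̄ = [168/533, -540/533] = K·y
y = (KᵀK)⁻¹·Kᵀ·(x' − x̄) = [-4]
z = y + H·x̄ = [-4] + [3] = [-1]

z = [-1]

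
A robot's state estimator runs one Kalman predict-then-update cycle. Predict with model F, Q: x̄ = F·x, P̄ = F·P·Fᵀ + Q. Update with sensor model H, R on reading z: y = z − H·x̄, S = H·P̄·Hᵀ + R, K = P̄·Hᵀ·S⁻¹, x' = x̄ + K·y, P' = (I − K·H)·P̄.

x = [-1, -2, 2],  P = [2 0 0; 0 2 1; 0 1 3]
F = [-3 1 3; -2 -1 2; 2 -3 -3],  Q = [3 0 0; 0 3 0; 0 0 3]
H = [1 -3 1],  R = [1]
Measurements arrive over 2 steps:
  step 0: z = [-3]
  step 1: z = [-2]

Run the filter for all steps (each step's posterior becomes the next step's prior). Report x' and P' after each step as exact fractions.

step 0: x̄ = F·x = [7, 8, -2]
step 0: P̄ = F·P·Fᵀ + Q = [56 27 -57; 27 21 -23; -57 -23 74]
step 0: y = z − H·x̄ = [16]
step 0: S = H·P̄·Hᵀ + R = [182]
step 0: K = P̄·Hᵀ·S⁻¹ = [-41/91; -59/182; 43/91]
step 0: x' = x̄ + K·y = [-19/91, 256/91, 506/91]
step 0: P' = (I − K·H)·P̄ = [1734/91 38/91 -1661/91; 38/91 341/182 444/91; -1661/91 444/91 3036/91]
step 1: x̄ = F·x = [1831/91, 794/91, -332/13]
step 1: P̄ = F·P·Fᵀ + Q = [151415/182 95951/182 -19447/26; 95951/182 62375/182 -12123/26; -19447/26 -12123/26 18153/26]
step 1: y = z − H·x̄ = [2693/91]
step 1: S = H·P̄·Hᵀ + R = [501245/182]
step 1: K = P̄·Hᵀ·S⁻¹ = [-272567/501245; -2071/5897; 49105/100249]
step 1: x' = x̄ + K·y = [2019304/501245, -9835/5897, -1107021/100249]
step 1: P' = (I − K·H)·P̄ = [8809023/501245 7345/5897 -1441723/100249; 7345/5897 17895/5897 44269/5897; -1441723/100249 44269/5897 3748547/100249]

step 0: x' = [-19/91, 256/91, 506/91], P' = [1734/91 38/91 -1661/91; 38/91 341/182 444/91; -1661/91 444/91 3036/91]
step 1: x' = [2019304/501245, -9835/5897, -1107021/100249], P' = [8809023/501245 7345/5897 -1441723/100249; 7345/5897 17895/5897 44269/5897; -1441723/100249 44269/5897 3748547/100249]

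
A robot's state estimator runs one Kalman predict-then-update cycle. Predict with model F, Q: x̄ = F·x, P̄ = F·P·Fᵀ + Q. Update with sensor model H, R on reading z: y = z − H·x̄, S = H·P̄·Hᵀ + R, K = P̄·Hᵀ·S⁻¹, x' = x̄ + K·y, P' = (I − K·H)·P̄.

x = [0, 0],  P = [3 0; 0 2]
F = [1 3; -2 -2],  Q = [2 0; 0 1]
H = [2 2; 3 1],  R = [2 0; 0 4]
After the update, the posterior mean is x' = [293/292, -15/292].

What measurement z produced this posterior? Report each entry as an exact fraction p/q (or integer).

x̄ = F·x = [0, 0]
P̄ = F·P·Fᵀ + Q = [23 -18; -18 21]
S = H·P̄·Hᵀ + R = [34 36; 36 124]
K = P̄·Hᵀ·S⁻¹ = [-149/730 687/1460; 483/730 -669/1460]
x' − x̄ = [293/292, -15/292] = K·y
y = (KᵀK)⁻¹·Kᵀ·(x' − x̄) = [2, 3]
z = y + H·x̄ = [2, 3] + [0, 0] = [2, 3]

z = [2, 3]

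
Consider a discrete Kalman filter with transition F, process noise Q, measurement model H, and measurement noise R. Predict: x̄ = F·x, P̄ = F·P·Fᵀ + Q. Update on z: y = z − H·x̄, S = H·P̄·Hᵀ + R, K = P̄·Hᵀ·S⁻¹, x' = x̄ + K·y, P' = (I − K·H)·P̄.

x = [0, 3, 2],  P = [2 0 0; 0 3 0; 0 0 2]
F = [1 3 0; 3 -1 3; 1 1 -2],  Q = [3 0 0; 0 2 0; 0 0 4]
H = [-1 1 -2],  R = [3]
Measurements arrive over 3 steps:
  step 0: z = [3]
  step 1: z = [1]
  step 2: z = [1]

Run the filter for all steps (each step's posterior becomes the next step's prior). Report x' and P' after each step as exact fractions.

step 0: x̄ = F·x = [9, 3, -1]
step 0: P̄ = F·P·Fᵀ + Q = [32 -3 11; -3 41 -9; 11 -9 17]
step 0: y = z − H·x̄ = [7]
step 0: S = H·P̄·Hᵀ + R = [230]
step 0: K = P̄·Hᵀ·S⁻¹ = [-57/230; 31/115; -27/115]
step 0: x' = x̄ + K·y = [1671/230, 562/115, -304/115]
step 0: P' = (I − K·H)·P̄ = [4111/230 1422/115 -274/115; 1422/115 2793/115 639/115; -274/115 639/115 497/115]
step 1: x̄ = F·x = [5043/230, 413/46, 4011/230]
step 1: P̄ = F·P·Fᵀ + Q = [72139/230 5637/46 25673/230; 5637/46 3479/46 2901/46; 25673/230 2901/46 17361/230]
step 1: y = z − H·x̄ = [1123/23]
step 1: S = H·P̄·Hᵀ + R = [14797/23]
step 1: K = P̄·Hᵀ·S⁻¹ = [-9530/14797; -3980/14797; -4589/14797]
step 1: x' = x̄ + K·y = [-1408723/147970, -122953/29594, 339839/147970]
step 1: P' = (I − K·H)·P̄ = [6923121/147970 328343/29594 -2497753/147970; 328343/29594 860781/29594 278159/29594; -2497753/147970 278159/29594 2013109/147970]
step 2: x̄ = F·x = [-1626509/73985, -2591887/147970, -1351583/73985]
step 2: P̄ = F·P·Fᵀ + Q = [27976233/73985 13007632/73985 11526216/73985; 13007632/73985 21871301/147970 11058734/73985; 11526216/73985 11058734/73985 13791302/73985]
step 2: y = z − H·x̄ = [-5919493/147970]
step 2: S = H·P̄·Hᵀ + R = [140307421/147970]
step 2: K = P̄·Hᵀ·S⁻¹ = [-76042066/140307421; -48378899/140307421; -56100172/140307421]
step 2: x' = x̄ + K·y = [-42522732/140307421, -522284426/140307421, -318913797/140307421]
step 2: P' = (I − K·H)·P̄ = [13976822339/140307421 -193936827/140307421 -6971316484/140307421; -193936827/140307421 4921186516/140307421 2630130020/140307421; -6971316484/140307421 2630130020/140307421 4884873510/140307421]

step 0: x' = [1671/230, 562/115, -304/115], P' = [4111/230 1422/115 -274/115; 1422/115 2793/115 639/115; -274/115 639/115 497/115]
step 1: x' = [-1408723/147970, -122953/29594, 339839/147970], P' = [6923121/147970 328343/29594 -2497753/147970; 328343/29594 860781/29594 278159/29594; -2497753/147970 278159/29594 2013109/147970]
step 2: x' = [-42522732/140307421, -522284426/140307421, -318913797/140307421], P' = [13976822339/140307421 -193936827/140307421 -6971316484/140307421; -193936827/140307421 4921186516/140307421 2630130020/140307421; -6971316484/140307421 2630130020/140307421 4884873510/140307421]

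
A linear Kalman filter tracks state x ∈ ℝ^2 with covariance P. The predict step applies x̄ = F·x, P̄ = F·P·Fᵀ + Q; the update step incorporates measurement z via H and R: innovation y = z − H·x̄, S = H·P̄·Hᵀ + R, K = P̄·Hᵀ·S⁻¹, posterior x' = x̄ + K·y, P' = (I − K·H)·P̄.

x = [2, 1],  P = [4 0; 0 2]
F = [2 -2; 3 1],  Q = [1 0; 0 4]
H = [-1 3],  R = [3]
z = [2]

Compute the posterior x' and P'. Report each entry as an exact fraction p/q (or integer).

x' = [-23/286, 100/143]
P' = [5925/286 1005/143; 1005/143 388/143]

x̄ = F·x = [2, 7]
P̄ = F·P·Fᵀ + Q = [25 20; 20 42]
y = z − H·x̄ = [-17]
S = H·P̄·Hᵀ + R = [286]
K = P̄·Hᵀ·S⁻¹ = [35/286; 53/143]
x' = x̄ + K·y = [-23/286, 100/143]
P' = (I − K·H)·P̄ = [5925/286 1005/143; 1005/143 388/143]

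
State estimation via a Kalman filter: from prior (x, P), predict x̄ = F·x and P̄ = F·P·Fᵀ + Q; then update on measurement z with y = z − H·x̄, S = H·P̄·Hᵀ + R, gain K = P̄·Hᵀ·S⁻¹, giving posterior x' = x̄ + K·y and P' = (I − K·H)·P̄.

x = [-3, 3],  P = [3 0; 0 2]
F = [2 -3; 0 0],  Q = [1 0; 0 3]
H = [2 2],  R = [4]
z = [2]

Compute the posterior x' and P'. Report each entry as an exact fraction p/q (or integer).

x' = [-29/35, 48/35]
P' = [124/35 -93/35; -93/35 96/35]

x̄ = F·x = [-15, 0]
P̄ = F·P·Fᵀ + Q = [31 0; 0 3]
y = z − H·x̄ = [32]
S = H·P̄·Hᵀ + R = [140]
K = P̄·Hᵀ·S⁻¹ = [31/70; 3/70]
x' = x̄ + K·y = [-29/35, 48/35]
P' = (I − K·H)·P̄ = [124/35 -93/35; -93/35 96/35]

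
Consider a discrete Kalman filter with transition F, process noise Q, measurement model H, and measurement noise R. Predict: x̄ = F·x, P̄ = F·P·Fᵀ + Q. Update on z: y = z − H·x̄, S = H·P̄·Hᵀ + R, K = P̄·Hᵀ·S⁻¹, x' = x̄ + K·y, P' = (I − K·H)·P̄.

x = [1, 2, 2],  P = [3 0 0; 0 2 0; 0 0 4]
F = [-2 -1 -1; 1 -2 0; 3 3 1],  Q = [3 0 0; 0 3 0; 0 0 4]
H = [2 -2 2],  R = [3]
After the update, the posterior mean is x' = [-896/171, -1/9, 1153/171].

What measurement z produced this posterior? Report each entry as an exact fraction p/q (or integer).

x̄ = F·x = [-6, -3, 11]
P̄ = F·P·Fᵀ + Q = [21 -2 -28; -2 14 -3; -28 -3 53]
S = H·P̄·Hᵀ + R = [171]
K = P̄·Hᵀ·S⁻¹ = [-10/171; -2/9; 56/171]
x' − x̄ = [130/171, 26/9, -728/171] = K·y
y = (KᵀK)⁻¹·Kᵀ·(x' − x̄) = [-13]
z = y + H·x̄ = [-13] + [16] = [3]

z = [3]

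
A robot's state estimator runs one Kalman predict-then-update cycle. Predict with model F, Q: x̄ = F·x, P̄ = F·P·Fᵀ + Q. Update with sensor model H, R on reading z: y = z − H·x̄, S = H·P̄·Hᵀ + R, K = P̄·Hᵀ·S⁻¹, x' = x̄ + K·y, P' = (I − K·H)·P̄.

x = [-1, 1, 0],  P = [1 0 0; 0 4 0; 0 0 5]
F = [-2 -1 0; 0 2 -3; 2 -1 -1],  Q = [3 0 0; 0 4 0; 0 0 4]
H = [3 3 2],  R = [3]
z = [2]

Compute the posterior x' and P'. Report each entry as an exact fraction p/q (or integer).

x' = [686/695, 241/139, -428/139]
P' = [7564/695 -1445/139 -99/139; -1445/139 2190/139 -1062/139; -99/139 -1062/139 1758/139]

x̄ = F·x = [1, 2, -3]
P̄ = F·P·Fᵀ + Q = [11 -8 0; -8 65 7; 0 7 17]
y = z − H·x̄ = [-1]
S = H·P̄·Hᵀ + R = [695]
K = P̄·Hᵀ·S⁻¹ = [9/695; 37/139; 11/139]
x' = x̄ + K·y = [686/695, 241/139, -428/139]
P' = (I − K·H)·P̄ = [7564/695 -1445/139 -99/139; -1445/139 2190/139 -1062/139; -99/139 -1062/139 1758/139]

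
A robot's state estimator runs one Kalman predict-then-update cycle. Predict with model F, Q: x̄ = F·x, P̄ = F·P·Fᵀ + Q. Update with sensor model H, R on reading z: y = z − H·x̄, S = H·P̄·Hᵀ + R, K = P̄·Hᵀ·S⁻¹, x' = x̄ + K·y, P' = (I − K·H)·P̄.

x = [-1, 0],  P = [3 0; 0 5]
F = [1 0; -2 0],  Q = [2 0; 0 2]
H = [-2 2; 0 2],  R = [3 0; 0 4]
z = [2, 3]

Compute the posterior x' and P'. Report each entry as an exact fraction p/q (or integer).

x' = [-4/305, 361/305]
P' = [253/305 118/305; 118/305 178/305]

x̄ = F·x = [-1, 2]
P̄ = F·P·Fᵀ + Q = [5 -6; -6 14]
y = z − H·x̄ = [-4, -1]
S = H·P̄·Hᵀ + R = [127 80; 80 60]
K = P̄·Hᵀ·S⁻¹ = [-18/61 59/305; 8/61 89/305]
x' = x̄ + K·y = [-4/305, 361/305]
P' = (I − K·H)·P̄ = [253/305 118/305; 118/305 178/305]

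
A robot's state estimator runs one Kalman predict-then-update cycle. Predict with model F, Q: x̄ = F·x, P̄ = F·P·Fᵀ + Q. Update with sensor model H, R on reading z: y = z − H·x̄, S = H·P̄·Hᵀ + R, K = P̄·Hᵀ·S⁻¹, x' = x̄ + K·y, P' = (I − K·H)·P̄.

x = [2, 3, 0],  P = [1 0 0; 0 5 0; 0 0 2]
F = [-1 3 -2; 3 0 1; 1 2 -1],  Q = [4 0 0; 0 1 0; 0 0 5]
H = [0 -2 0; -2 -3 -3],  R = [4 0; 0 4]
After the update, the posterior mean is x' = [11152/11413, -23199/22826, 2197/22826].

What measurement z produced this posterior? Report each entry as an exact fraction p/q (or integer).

x̄ = F·x = [7, 6, 8]
P̄ = F·P·Fᵀ + Q = [58 -7 33; -7 12 1; 33 1 28]
S = H·P̄·Hᵀ + R = [52 50; 50 926]
K = P̄·Hᵀ·S⁻¹ = [5666/11413 -2697/11413; -10487/22826 -25/11413; 2899/22826 -1964/11413]
x' − x̄ = [-68739/11413, -160155/22826, -180411/22826] = K·y
y = (KᵀK)⁻¹·Kᵀ·(x' − x̄) = [15, 57]
z = y + H·x̄ = [15, 57] + [-12, -56] = [3, 1]

z = [3, 1]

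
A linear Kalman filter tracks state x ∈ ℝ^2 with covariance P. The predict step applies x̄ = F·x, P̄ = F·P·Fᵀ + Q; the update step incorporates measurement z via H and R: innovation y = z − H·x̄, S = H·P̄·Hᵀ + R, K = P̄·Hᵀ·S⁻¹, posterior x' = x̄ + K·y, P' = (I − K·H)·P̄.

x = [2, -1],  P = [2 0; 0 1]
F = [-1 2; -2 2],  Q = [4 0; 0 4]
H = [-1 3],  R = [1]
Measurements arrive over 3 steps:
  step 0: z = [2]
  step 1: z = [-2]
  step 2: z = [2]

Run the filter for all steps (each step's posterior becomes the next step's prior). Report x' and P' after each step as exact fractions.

step 0: x' = [-204/107, -2/107], P' = [874/107 296/107; 296/107 112/107]
step 1: x' = [22308/16189, -2948/16189], P' = [81134/16189 27276/16189; 27276/16189 10956/16189]
step 2: x' = [-529112/355271, 50096/355271], P' = [8710314/1776355 2919004/1776355; 2919004/1776355 1173764/1776355]

step 0: x̄ = F·x = [-4, -6]
step 0: P̄ = F·P·Fᵀ + Q = [10 8; 8 16]
step 0: y = z − H·x̄ = [16]
step 0: S = H·P̄·Hᵀ + R = [107]
step 0: K = P̄·Hᵀ·S⁻¹ = [14/107; 40/107]
step 0: x' = x̄ + K·y = [-204/107, -2/107]
step 0: P' = (I − K·H)·P̄ = [874/107 296/107; 296/107 112/107]
step 1: x̄ = F·x = [200/107, 404/107]
step 1: P̄ = F·P·Fᵀ + Q = [566/107 420/107; 420/107 2004/107]
step 1: y = z − H·x̄ = [-1226/107]
step 1: S = H·P̄·Hᵀ + R = [16189/107]
step 1: K = P̄·Hᵀ·S⁻¹ = [694/16189; 5592/16189]
step 1: x' = x̄ + K·y = [22308/16189, -2948/16189]
step 1: P' = (I − K·H)·P̄ = [81134/16189 27276/16189; 27276/16189 10956/16189]
step 2: x̄ = F·x = [-28204/16189, -50512/16189]
step 2: P̄ = F·P·Fᵀ + Q = [80610/16189 42436/16189; 42436/16189 214908/16189]
step 2: y = z − H·x̄ = [155710/16189]
step 2: S = H·P̄·Hᵀ + R = [1776355/16189]
step 2: K = P̄·Hᵀ·S⁻¹ = [46698/1776355; 602288/1776355]
step 2: x' = x̄ + K·y = [-529112/355271, 50096/355271]
step 2: P' = (I − K·H)·P̄ = [8710314/1776355 2919004/1776355; 2919004/1776355 1173764/1776355]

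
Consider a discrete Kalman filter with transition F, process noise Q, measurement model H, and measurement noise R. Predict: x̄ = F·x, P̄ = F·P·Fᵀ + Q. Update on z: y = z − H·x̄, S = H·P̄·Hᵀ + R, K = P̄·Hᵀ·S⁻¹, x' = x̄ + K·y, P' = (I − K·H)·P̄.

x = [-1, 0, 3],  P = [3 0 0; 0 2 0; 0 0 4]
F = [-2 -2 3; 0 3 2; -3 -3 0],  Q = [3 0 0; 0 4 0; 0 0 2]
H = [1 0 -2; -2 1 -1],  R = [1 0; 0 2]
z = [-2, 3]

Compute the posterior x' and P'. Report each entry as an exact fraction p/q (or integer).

x' = [-1699/3244, 1990/811, 1091/1622]
P' = [151237/42172 83992/10543 34041/21086; 83992/10543 207162/10543 39866/10543; 34041/21086 39866/10543 10177/10543]

x̄ = F·x = [11, 6, 3]
P̄ = F·P·Fᵀ + Q = [59 12 30; 12 38 -18; 30 -18 47]
y = z − H·x̄ = [-7, 22]
S = H·P̄·Hᵀ + R = [128 114; 114 431]
K = P̄·Hᵀ·S⁻¹ = [15073/42172 -8647/21086; 4260/10543 -344/10543; -6667/21086 -2176/10543]
x' = x̄ + K·y = [-1699/3244, 1990/811, 1091/1622]
P' = (I − K·H)·P̄ = [151237/42172 83992/10543 34041/21086; 83992/10543 207162/10543 39866/10543; 34041/21086 39866/10543 10177/10543]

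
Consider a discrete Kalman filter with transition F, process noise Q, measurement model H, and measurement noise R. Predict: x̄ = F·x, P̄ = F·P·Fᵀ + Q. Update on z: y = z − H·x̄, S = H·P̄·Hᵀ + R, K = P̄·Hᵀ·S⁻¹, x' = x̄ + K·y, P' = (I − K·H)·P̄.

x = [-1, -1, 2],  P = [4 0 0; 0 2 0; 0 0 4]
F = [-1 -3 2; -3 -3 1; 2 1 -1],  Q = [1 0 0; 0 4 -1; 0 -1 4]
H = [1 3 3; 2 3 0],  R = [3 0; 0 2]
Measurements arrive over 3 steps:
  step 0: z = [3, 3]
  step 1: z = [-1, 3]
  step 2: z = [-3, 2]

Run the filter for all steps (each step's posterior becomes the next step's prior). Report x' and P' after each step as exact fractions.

step 0: x' = [45011/23213, -17939/69639, 39328/69639], P' = [175167/23213 -114244/23213 55859/23213; -114244/23213 238762/69639 -124172/69639; 55859/23213 -124172/69639 90004/69639]
step 1: x' = [1799252011/803035457, -482270741/803035457, -43362302/114719351], P' = [9181292595/803035457 -6075610140/803035457 461310792/114719351; -6075610140/803035457 4194576214/803035457 -329594882/114719351; 461310792/114719351 -329594882/114719351 221871465/114719351]
step 2: x' = [9006857423034/11338883986615, -159558994546/11338883986615, -2459624440397/2267776797323], P' = [158338960155858/11338883986615 -104981853330762/11338883986615 11199790266159/2267776797323; -104981853330762/11338883986615 72063397709278/11338883986615 -7906474628032/2267776797323; 11199790266159/2267776797323 -7906474628032/2267776797323 5139244244213/2267776797323]

step 0: x̄ = F·x = [8, 8, -5]
step 0: P̄ = F·P·Fᵀ + Q = [39 38 -22; 38 62 -35; -22 -35 26]
step 0: y = z − H·x̄ = [-14, -37]
step 0: S = H·P̄·Hᵀ + R = [300 531; 531 1172]
step 0: K = P̄·Hᵀ·S⁻¹ = [4/23213 3801/23213; 346/69639 5137/23213; 21691/69639 -6227/23213]
step 0: x' = x̄ + K·y = [45011/23213, -17939/69639, 39328/69639]
step 0: P' = (I − K·H)·P̄ = [175167/23213 -114244/23213 55859/23213; -114244/23213 238762/69639 -124172/69639; 55859/23213 -124172/69639 90004/69639]
step 1: x̄ = F·x = [-2560/69639, -311954/69639, 70933/23213]
step 1: P̄ = F·P·Fᵀ + Q = [1867378/69639 -262906/69639 222951/23213; -262906/69639 817321/69639 -201050/23213; 222951/23213 -201050/23213 305478/23213]
step 1: y = z − H·x̄ = [230386/69639, 1149899/69639]
step 1: S = H·P̄·Hᵀ + R = [9259072/69639 7309259/69639; 7309259/69639 11809807/69639]
step 1: K = P̄·Hᵀ·S⁻¹ = [213996269/803035457 67877385/803035457; -137791340/803035457 216254181/803035457; 46046847/114719351 -33081531/114719351]
step 1: x' = x̄ + K·y = [1799252011/803035457, -482270741/803035457, -43362302/114719351]
step 1: P' = (I − K·H)·P̄ = [9181292595/803035457 -6075610140/803035457 461310792/114719351; -6075610140/803035457 4194576214/803035457 -329594882/114719351; 461310792/114719351 -329594882/114719351 221871465/114719351]
step 2: x̄ = F·x = [-959512016/803035457, -4254479924/803035457, 488538485/114719351]
step 2: P̄ = F·P·Fᵀ + Q = [32263522070/803035457 -6345808701/803035457 1869544784/114719351; -6345808701/803035457 10255010624/803035457 -1204272520/114719351; 1869544784/114719351 -1204272520/114719351 1868596327/114719351]
step 2: y = z − H·x̄ = [150648176/114719351, 16288534718/803035457]
step 2: S = H·P̄·Hᵀ + R = [19056711980/114719351 14623081945/114719351; 14623081945/114719351 146805550398/803035457]
step 2: K = P̄·Hᵀ·S⁻¹ = [3796751385319/11338883986615 173236031943/2267776797323; -2462926541136/11338883986615 622648646631/2267776797323; 966033038234/2267776797323 -659921675889/2267776797323]
step 2: x' = x̄ + K·y = [9006857423034/11338883986615, -159558994546/11338883986615, -2459624440397/2267776797323]
step 2: P' = (I − K·H)·P̄ = [158338960155858/11338883986615 -104981853330762/11338883986615 11199790266159/2267776797323; -104981853330762/11338883986615 72063397709278/11338883986615 -7906474628032/2267776797323; 11199790266159/2267776797323 -7906474628032/2267776797323 5139244244213/2267776797323]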